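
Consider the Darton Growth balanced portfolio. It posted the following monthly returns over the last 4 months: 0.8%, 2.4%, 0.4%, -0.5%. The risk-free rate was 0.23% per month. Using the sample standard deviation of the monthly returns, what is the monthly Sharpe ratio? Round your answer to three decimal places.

0.450

r̄ = (0.8 + 2.4 + 0.4 − 0.5) / 4 = 3.10 / 4 = 0.7750%
Σ(r − r̄)² = 4.4075; sample σ = √(4.4075/3) = 1.2121%
Sharpe = (r̄ − rf) / σ = (0.7750 − 0.23) / 1.2121 = 0.5450 / 1.2121 = 0.4496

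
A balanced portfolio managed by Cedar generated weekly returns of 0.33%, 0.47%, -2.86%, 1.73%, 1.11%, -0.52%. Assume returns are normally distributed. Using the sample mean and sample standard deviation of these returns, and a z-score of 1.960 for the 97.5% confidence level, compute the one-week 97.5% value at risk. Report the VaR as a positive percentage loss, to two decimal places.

r̄ = (0.33 + 0.47 − 2.86 + 1.73 + 1.11 − 0.52) / 6 = 0.260 / 6 = 0.0433%
Σ(r − r̄)² = 12.9935; sample σ = √(12.9935/5) = 1.6120%
VaR = −(r̄ − z·σ) = −(0.0433 − 1.960 × 1.6120) = −(-3.1162) = 3.1162%

3.12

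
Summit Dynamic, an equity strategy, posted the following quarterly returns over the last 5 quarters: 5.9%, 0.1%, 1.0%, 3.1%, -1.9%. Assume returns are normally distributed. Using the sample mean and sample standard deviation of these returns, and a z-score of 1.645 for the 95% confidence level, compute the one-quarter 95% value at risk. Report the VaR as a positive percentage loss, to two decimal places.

Mean return r̄ = 8.20 / 5 = 1.6400%
Σ(r − r̄)² = (5.9 − 1.6400)² + (0.1 − 1.6400)² + … = 35.5920
sample σ = √(35.5920 / 4) = √8.8980 = 2.9830%
VaR = −(r̄ − z·σ) = −(1.6400 − 1.645 × 2.9830) = −(-3.2670) = 3.2670%

3.27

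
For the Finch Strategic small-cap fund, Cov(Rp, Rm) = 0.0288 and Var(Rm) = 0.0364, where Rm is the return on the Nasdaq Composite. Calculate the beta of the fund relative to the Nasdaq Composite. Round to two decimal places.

β = Cov(Rp, Rm) / Var(Rm) = 0.0288 / 0.0364 = 0.7912

0.79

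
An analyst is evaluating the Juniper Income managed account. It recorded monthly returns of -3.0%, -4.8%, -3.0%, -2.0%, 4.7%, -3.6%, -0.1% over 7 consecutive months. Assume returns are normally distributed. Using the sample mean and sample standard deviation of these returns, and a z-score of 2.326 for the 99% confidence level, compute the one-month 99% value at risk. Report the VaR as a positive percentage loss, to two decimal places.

μ = (-3 − 4.8 − 3 − 2 + 4.7 − 3.6 − 0.1) / 7 = -11.80 / 7 = -1.6857%
Σ(r − μ)² = (-3 − (-1.6857))² + (-4.8 − (-1.6857))² + (-3 − (-1.6857))² + … = 60.2086
σ = √[60.2086 / 6] = 3.1678%
VaR = −(μ − z·σ) = −(-1.6857 − 2.326 × 3.1678) = −(-9.0540) = 9.0540%

9.05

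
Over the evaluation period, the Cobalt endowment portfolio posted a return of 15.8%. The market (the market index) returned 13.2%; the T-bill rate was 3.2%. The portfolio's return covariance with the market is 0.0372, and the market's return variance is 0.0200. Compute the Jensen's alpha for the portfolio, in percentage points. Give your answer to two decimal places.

-6.00

β = Cov / Var = 0.0372 / 0.0200 = 1.8600
E[R] = Rf + β(Rm − Rf) = 3.2% + 1.8600 × (13.2% − 3.2%) = 21.8000%
α = Rp − E[R] = 15.8% − 21.8000% = -6.0000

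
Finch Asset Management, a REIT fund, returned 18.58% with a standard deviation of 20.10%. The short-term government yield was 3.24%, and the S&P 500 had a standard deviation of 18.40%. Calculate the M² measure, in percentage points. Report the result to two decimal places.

17.28

Sharpe = (Rp − Rf) / σp = (18.58% − 3.24%) / 20.10% = 0.7632
M² = Rf + Sharpe × σm = 3.24% + 0.7632 × 18.40% = 17.2829%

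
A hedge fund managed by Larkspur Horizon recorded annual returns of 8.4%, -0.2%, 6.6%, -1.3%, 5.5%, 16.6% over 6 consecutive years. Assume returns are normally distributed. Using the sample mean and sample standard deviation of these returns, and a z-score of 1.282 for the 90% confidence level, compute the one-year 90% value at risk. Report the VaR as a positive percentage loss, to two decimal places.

r̄ = (8.4 − 0.2 + 6.6 − 1.3 + 5.5 + 16.6) / 6 = 35.60 / 6 = 5.9333%
Σ(r − r̄)² = (8.4 − 5.9333)² + (-0.2 − 5.9333)² + (6.6 − 5.9333)² + … = 210.4333
sample σ = √(210.4333 / 5) = √42.0867 = 6.4874%
VaR = −(r̄ − z·σ) = −(5.9333 − 1.282 × 6.4874) = −(-2.3835) = 2.3835%

2.38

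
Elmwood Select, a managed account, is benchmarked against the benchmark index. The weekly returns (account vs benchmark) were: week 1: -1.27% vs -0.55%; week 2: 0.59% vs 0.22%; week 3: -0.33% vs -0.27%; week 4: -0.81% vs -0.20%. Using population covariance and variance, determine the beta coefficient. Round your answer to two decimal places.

r̄p = -0.4550%,  r̄m = -0.2000%
Cov = Σ(rp − r̄p)(rm − r̄m) / 4 = 0.1789
Var(rm) = Σ(rm − r̄m)² / 4 = 0.0760
β = Cov / Var = 0.1789 / 0.0760 = 2.3539

2.35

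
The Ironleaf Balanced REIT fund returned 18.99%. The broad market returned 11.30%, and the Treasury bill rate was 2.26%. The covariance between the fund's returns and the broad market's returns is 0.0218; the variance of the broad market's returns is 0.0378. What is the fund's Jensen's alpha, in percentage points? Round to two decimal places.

11.52

β = Cov / Var = 0.0218 / 0.0378 = 0.5767
E[R] = Rf + β(Rm − Rf) = 2.26% + 0.5767 × (11.30% − 2.26%) = 7.4734%
α = Rp − E[R] = 18.99% − 7.4734% = 11.5166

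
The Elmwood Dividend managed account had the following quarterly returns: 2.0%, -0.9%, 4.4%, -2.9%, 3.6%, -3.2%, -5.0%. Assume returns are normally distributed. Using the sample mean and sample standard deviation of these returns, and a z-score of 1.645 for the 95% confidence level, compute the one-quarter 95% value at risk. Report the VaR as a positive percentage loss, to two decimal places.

6.30

r̄ = (2 − 0.9 + 4.4 − 2.9 + 3.6 − 3.2 − 5) / 7 = -0.2857%
Σ(r − r̄)² = (2 − (-0.2857))² + (-0.9 − (-0.2857))² + (4.4 − (-0.2857))² + … = 80.2086
sample σ = √(80.2086 / 6) = √13.3681 = 3.6562%
VaR = −(r̄ − z·σ) = −(-0.2857 − 1.645 × 3.6562) = −(-6.3001) = 6.3001%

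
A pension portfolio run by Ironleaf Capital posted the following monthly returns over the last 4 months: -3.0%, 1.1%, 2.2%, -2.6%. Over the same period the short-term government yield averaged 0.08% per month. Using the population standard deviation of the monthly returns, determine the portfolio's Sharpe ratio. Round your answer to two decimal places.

Mean return r̄ = -2.30 / 4 = -0.5750%
Population std dev = √[20.4875 / 4] = 2.2632%
Sharpe = (r̄ − rf) / σ = (-0.5750 − 0.08) / 2.2632 = -0.6550 / 2.2632 = -0.2894

-0.29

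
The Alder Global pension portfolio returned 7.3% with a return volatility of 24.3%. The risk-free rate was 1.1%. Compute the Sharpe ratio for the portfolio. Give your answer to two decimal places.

Sharpe = (Rp − Rf) / σp = (7.3% − 1.1%) / 24.3% = 6.20% / 24.3% = 0.2551

0.26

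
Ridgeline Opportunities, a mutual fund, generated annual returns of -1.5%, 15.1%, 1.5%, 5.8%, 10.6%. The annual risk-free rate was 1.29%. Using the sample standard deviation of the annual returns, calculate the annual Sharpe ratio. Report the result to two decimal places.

r̄ = (-1.5 + 15.1 + 1.5 + 5.8 + 10.6) / 5 = 31.50 / 5 = 6.3000%
Sample σ = √[Σ(r − r̄)² / 4] = √[180.0600 / 4] = √45.0150 = 6.7093%
Sharpe = (r̄ − rf) / σ = (6.3000 − 1.29) / 6.7093 = 5.0100 / 6.7093 = 0.7467

0.75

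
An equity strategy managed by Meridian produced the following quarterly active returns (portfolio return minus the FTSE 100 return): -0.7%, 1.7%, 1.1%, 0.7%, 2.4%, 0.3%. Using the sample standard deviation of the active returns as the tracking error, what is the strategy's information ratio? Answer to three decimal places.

0.845

r̄ = (-0.7 + 1.7 + 1.1 + 0.7 + 2.4 + 0.3) / 6 = 0.9167%
Sample σ = √[Σ(r − r̄)² / 5] = √[5.8883 / 5] = √1.1777 = 1.0852%
IR = r̄ / tracking error = 0.9167 / 1.0852 = 0.8447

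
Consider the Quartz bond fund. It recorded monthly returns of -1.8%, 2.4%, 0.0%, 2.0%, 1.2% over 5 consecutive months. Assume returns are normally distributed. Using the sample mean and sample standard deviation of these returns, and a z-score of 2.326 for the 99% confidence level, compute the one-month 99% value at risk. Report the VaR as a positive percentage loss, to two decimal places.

3.19

r̄ = (-1.8 + 2.4 + 0 + 2 + 1.2) / 5 = 3.80 / 5 = 0.7600%
Σ(r − r̄)² = 11.5520; sample σ = √(11.5520/4) = 1.6994%
VaR = −(r̄ − z·σ) = −(0.7600 − 2.326 × 1.6994) = −(-3.1928) = 3.1928%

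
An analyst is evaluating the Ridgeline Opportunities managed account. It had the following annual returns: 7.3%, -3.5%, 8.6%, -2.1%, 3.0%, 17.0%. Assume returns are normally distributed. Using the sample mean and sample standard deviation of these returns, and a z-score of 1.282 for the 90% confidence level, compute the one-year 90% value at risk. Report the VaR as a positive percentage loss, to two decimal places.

4.69

μ = (7.3 − 3.5 + 8.6 − 2.1 + 3 + 17) / 6 = 5.0500%
Σ(r − μ)² = (7.3 − 5.0500)² + (-3.5 − 5.0500)² + (8.6 − 5.0500)² + … = 288.8950
sample σ = √(288.8950 / 5) = √57.7790 = 7.6012%
VaR = −(μ − z·σ) = −(5.0500 − 1.282 × 7.6012) = −(-4.6947) = 4.6947%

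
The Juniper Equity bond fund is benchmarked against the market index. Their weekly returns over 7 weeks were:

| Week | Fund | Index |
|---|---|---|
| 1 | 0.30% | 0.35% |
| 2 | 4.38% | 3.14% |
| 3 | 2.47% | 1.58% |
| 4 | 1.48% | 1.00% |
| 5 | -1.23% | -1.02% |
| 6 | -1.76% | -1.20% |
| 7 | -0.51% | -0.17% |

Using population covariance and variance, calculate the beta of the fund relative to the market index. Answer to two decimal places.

r̄p = 0.7329%,  r̄m = 0.5257%
Cov = Σ(rp − r̄p)(rm − r̄m) / 7 = 2.8567
Var(rm) = Σ(rm − r̄m)² / 7 = 2.0076
β = Cov / Var = 2.8567 / 2.0076 = 1.4229

1.42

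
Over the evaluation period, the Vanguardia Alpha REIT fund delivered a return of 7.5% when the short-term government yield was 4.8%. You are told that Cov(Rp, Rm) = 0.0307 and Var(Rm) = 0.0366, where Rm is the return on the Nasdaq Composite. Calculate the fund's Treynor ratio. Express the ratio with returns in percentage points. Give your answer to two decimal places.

β = Cov / Var = 0.0307 / 0.0366 = 0.8388
Treynor = (Rp − Rf) / β = (7.5% − 4.8%) / 0.8388 = 2.70 / 0.8388 = 3.2189

3.22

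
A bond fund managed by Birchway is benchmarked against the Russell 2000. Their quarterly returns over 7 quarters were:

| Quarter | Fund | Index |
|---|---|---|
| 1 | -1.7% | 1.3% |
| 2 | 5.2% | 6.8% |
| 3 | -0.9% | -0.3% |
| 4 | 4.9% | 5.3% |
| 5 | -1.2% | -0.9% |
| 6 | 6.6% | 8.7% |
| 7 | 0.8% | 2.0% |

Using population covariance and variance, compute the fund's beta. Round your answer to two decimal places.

r̄p = 1.9571%,  r̄m = 3.2714%
Cov = Σ(rp − r̄p)(rm − r̄m) / 7 = 10.6673
Var(rm) = Σ(rm − r̄m)² / 7 = 11.6706
β = Cov / Var = 10.6673 / 11.6706 = 0.9140

0.91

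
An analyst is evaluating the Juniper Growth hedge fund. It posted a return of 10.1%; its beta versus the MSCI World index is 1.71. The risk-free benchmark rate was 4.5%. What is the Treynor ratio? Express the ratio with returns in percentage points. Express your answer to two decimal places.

Treynor = (Rp − Rf) / β = (10.1% − 4.5%) / 1.71 = 5.60 / 1.71 = 3.2749

3.27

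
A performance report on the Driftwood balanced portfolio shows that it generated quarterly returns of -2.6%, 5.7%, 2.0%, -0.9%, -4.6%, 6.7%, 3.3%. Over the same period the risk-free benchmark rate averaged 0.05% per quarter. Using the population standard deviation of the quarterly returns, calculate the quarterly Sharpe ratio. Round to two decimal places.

0.34

μ = (-2.6 + 5.7 + 2 − 0.9 − 4.6 + 6.7 + 3.3) / 7 = 9.60 / 7 = 1.3714%
Σ(r − μ)² = (-2.6 − 1.3714)² + (5.7 − 1.3714)² + … = 107.8343
σ = √[107.8343 / 7] = 3.9249%
Sharpe = (μ − rf) / σ = (1.3714 − 0.05) / 3.9249 = 1.3214 / 3.9249 = 0.3367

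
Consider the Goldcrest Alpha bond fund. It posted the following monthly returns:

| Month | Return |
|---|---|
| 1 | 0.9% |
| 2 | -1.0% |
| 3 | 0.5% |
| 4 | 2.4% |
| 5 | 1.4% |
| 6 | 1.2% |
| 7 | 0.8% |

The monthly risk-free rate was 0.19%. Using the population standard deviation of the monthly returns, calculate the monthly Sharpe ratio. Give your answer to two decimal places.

0.73

μ = (0.9 − 1 + 0.5 + 2.4 + 1.4 + 1.2 + 0.8) / 7 = 6.20 / 7 = 0.8857%
Population std dev = √[6.3686 / 7] = 0.9538%
Sharpe = (μ − rf) / σ = (0.8857 − 0.19) / 0.9538 = 0.6957 / 0.9538 = 0.7294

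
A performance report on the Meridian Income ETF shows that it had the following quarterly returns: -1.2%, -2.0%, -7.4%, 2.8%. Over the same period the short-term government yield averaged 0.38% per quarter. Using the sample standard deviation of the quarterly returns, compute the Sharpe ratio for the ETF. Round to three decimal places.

-0.555

Mean return r̄ = -7.80 / 4 = -1.9500%
Σ(r − r̄)² = (-1.2 − (-1.9500))² + (-2 − (-1.9500))² + … = 52.8300
σ = √[52.8300 / 3] = 4.1964%
Sharpe = (r̄ − rf) / σ = (-1.9500 − 0.38) / 4.1964 = -2.3300 / 4.1964 = -0.5552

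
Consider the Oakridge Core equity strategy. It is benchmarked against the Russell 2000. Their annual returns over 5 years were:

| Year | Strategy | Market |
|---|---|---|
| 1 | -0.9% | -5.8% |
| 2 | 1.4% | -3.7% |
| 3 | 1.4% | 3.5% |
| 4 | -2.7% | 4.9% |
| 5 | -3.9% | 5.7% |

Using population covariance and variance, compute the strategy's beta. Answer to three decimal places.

-0.234

r̄p = -0.9400%,  r̄m = 0.9200%
Cov = Σ(rp − r̄p)(rm − r̄m) / 5 = -5.2392
Var(rm) = Σ(rm − r̄m)² / 5 = 22.3696
β = Cov / Var = -5.2392 / 22.3696 = -0.2342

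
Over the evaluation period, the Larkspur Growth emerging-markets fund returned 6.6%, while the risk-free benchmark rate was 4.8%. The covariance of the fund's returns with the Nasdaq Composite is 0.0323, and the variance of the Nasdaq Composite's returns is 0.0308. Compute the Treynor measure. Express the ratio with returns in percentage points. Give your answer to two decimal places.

β = Cov / Var = 0.0323 / 0.0308 = 1.0487
Treynor = (Rp − Rf) / β = (6.6% − 4.8%) / 1.0487 = 1.80 / 1.0487 = 1.7164

1.72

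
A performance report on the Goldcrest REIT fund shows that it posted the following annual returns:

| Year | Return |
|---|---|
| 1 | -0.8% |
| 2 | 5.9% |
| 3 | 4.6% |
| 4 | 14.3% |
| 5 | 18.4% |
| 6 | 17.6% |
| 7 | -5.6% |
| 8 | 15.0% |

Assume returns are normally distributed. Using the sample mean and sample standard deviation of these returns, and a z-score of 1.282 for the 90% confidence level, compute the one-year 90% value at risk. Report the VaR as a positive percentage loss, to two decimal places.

2.83

r̄ = (-0.8 + 5.9 + 4.6 + 14.3 + 18.4 + 17.6 − 5.6 + 15) / 8 = 8.6750%
Sample σ = √[Σ(r − r̄)² / 7] = √[563.7350 / 7] = √80.5336 = 8.9741%
VaR = −(r̄ − z·σ) = −(8.6750 − 1.282 × 8.9741) = −(-2.8298) = 2.8298%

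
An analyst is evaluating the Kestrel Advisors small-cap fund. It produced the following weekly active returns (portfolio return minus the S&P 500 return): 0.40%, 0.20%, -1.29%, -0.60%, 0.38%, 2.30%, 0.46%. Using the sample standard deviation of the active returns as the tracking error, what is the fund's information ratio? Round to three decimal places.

Mean return μ = 1.850 / 7 = 0.2643%
Σ(r − μ)² = 7.3812; sample σ = √(7.3812/6) = 1.1091%
IR = μ / tracking error = 0.2643 / 1.1091 = 0.2383

0.238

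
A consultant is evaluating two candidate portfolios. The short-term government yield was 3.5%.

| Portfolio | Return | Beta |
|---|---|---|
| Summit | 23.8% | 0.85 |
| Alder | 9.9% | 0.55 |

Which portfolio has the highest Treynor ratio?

Summit

Summit: Treynor = (23.8% − 3.5%) / 0.85 = 23.882
Alder: Treynor = (9.9% − 3.5%) / 0.55 = 11.636
Highest: Summit (23.882).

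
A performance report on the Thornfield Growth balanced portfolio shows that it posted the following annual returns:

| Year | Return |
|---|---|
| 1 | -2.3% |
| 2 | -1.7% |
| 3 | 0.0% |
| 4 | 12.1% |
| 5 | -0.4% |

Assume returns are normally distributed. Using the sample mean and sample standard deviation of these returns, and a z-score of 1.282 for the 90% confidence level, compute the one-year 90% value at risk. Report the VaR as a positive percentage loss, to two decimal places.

Mean return r̄ = 7.70 / 5 = 1.5400%
Sample σ = √[Σ(r − r̄)² / 4] = √[142.8920 / 4] = √35.7230 = 5.9769%
VaR = −(r̄ − z·σ) = −(1.5400 − 1.282 × 5.9769) = −(-6.1224) = 6.1224%

6.12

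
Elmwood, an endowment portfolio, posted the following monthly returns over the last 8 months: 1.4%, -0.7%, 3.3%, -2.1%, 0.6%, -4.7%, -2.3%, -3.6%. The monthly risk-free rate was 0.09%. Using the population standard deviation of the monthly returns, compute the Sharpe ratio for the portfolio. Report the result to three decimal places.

-0.440

Mean return r̄ = -8.10 / 8 = -1.0125%
Population std dev = √[50.2488 / 8] = 2.5062%
Sharpe = (r̄ − rf) / σ = (-1.0125 − 0.09) / 2.5062 = -1.1025 / 2.5062 = -0.4399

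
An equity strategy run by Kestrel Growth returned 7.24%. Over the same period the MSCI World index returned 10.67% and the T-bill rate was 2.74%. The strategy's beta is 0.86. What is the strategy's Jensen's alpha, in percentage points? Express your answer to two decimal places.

CAPM expected return = Rf + β(Rm − Rf) = 2.74% + 0.86 × (10.67% − 2.74%) = 2.74 + 0.86 × 7.93 = 9.5598%
Jensen's α = Rp − E[R] = 7.24% − 9.5598% = -2.3198

-2.32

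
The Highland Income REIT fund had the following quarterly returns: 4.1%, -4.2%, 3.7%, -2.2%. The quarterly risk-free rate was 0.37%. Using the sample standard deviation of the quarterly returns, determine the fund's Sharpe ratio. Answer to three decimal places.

-0.005

Mean return r̄ = 1.40 / 4 = 0.3500%
Σ(r − r̄)² = (4.1 − 0.3500)² + (-4.2 − 0.3500)² + (3.7 − 0.3500)² + … = 52.4900
sample σ = √(52.4900 / 3) = √17.4967 = 4.1829%
Sharpe = (r̄ − rf) / σ = (0.3500 − 0.37) / 4.1829 = -0.0200 / 4.1829 = -0.0048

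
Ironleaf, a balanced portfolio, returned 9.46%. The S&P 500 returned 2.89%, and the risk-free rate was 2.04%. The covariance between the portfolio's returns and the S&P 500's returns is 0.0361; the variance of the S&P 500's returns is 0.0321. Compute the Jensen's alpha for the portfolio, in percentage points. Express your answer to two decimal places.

β = Cov / Var = 0.0361 / 0.0321 = 1.1246
E[R] = Rf + β(Rm − Rf) = 2.04% + 1.1246 × (2.89% − 2.04%) = 2.9959%
α = Rp − E[R] = 9.46% − 2.9959% = 6.4641

6.46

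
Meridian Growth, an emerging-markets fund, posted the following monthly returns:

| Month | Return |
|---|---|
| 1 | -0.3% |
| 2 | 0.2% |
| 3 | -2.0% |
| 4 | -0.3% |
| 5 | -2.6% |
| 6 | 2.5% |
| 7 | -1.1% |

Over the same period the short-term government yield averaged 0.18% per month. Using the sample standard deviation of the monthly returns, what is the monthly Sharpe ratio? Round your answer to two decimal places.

r̄ = (-0.3 + 0.2 − 2 − 0.3 − 2.6 + 2.5 − 1.1) / 7 = -3.60 / 7 = -0.5143%
Σ(r − r̄)² = (-0.3 − (-0.5143))² + (0.2 − (-0.5143))² + (-2 − (-0.5143))² + … = 16.5886
sample σ = √(16.5886 / 6) = √2.7648 = 1.6628%
Sharpe = (r̄ − rf) / σ = (-0.5143 − 0.18) / 1.6628 = -0.6943 / 1.6628 = -0.4175

-0.42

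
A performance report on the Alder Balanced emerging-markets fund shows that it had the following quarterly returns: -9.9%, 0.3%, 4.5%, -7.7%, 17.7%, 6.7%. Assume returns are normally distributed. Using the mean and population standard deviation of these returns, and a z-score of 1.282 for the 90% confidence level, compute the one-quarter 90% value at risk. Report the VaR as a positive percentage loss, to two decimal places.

9.93

μ = (-9.9 + 0.3 + 4.5 − 7.7 + 17.7 + 6.7) / 6 = 1.9333%
Population std dev = √[513.3933 / 6] = 9.2502%
VaR = −(μ − z·σ) = −(1.9333 − 1.282 × 9.2502) = −(-9.9255) = 9.9255%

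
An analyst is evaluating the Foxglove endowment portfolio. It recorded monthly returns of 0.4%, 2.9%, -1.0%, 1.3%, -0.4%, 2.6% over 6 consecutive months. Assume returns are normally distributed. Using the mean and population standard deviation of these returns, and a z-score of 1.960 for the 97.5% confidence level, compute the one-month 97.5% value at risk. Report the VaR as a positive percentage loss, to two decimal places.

Mean return r̄ = 5.80 / 6 = 0.9667%
Population σ = √[Σ(r − r̄)² / 6] = √[12.5733 / 6] = √2.0956 = 1.4476%
VaR = −(r̄ − z·σ) = −(0.9667 − 1.960 × 1.4476) = −(-1.8706) = 1.8706%

1.87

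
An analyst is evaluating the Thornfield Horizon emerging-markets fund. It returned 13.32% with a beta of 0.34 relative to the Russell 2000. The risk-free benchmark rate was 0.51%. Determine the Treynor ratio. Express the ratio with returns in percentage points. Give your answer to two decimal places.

37.68

Treynor = (Rp − Rf) / β = (13.32% − 0.51%) / 0.34 = 12.81 / 0.34 = 37.6765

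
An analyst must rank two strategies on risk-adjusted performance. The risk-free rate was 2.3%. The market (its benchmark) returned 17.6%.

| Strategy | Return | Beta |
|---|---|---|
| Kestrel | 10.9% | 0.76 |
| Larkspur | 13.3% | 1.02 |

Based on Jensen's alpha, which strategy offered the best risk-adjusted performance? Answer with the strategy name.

Kestrel: α = 10.9% − [2.3% + 0.76 × (17.6% − 2.3%)] = -3.028
Larkspur: α = 13.3% − [2.3% + 1.02 × (17.6% − 2.3%)] = -4.606
Highest: Kestrel (-3.028).

Kestrel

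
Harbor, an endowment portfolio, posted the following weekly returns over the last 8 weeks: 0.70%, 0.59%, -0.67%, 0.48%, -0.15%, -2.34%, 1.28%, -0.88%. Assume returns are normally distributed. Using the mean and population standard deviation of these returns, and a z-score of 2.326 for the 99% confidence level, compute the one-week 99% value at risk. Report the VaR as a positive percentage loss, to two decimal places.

Mean return μ = -0.990 / 8 = -0.1238%
Σ(r − μ)² = 9.3058; population σ = √(9.3058/8) = 1.0785%
VaR = −(μ − z·σ) = −(-0.1238 − 2.326 × 1.0785) = −(-2.6324) = 2.6324%

2.63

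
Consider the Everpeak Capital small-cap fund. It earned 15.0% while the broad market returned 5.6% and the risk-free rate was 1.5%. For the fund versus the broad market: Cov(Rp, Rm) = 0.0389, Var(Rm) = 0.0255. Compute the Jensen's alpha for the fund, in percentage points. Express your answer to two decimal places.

β = Cov / Var = 0.0389 / 0.0255 = 1.5255
E[R] = Rf + β(Rm − Rf) = 1.5% + 1.5255 × (5.6% − 1.5%) = 7.7546%
α = Rp − E[R] = 15.0% − 7.7546% = 7.2454

7.25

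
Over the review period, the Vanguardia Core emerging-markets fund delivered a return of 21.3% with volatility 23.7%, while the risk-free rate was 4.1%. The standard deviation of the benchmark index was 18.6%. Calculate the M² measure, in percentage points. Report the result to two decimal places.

Sharpe = (Rp − Rf) / σp = (21.3% − 4.1%) / 23.7% = 0.7257
M² = Rf + Sharpe × σm = 4.1% + 0.7257 × 18.6% = 17.5980%

17.60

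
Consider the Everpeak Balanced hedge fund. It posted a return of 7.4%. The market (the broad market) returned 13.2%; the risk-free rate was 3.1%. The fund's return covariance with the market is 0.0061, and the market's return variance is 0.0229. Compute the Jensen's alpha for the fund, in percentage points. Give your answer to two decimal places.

β = Cov / Var = 0.0061 / 0.0229 = 0.2664
E[R] = Rf + β(Rm − Rf) = 3.1% + 0.2664 × (13.2% − 3.1%) = 5.7906%
α = Rp − E[R] = 7.4% − 5.7906% = 1.6094

1.61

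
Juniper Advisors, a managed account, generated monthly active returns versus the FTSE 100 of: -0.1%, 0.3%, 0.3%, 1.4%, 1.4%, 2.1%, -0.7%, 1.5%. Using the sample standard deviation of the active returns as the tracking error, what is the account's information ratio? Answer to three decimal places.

r̄ = (-0.1 + 0.3 + 0.3 + 1.4 + 1.4 + 2.1 − 0.7 + 1.5) / 8 = 0.7750%
Σ(r − r̄)² = 6.4550; sample σ = √(6.4550/7) = 0.9603%
IR = r̄ / tracking error = 0.7750 / 0.9603 = 0.8070

0.807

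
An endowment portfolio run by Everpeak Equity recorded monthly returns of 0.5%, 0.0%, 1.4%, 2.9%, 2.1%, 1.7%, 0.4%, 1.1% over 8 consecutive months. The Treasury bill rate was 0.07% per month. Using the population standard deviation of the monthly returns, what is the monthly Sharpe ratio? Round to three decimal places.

1.319

r̄ = (0.5 + 0 + 1.4 + 2.9 + 2.1 + 1.7 + 0.4 + 1.1) / 8 = 10.10 / 8 = 1.2625%
Population std dev = √[6.5388 / 8] = 0.9041%
Sharpe = (r̄ − rf) / σ = (1.2625 − 0.07) / 0.9041 = 1.1925 / 0.9041 = 1.3190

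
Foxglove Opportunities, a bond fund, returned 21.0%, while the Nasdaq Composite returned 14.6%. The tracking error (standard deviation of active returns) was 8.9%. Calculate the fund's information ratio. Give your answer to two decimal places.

IR = (Rp − Rb) / TE = (21.0% − 14.6%) / 8.9% = 6.40% / 8.9% = 0.7191

0.72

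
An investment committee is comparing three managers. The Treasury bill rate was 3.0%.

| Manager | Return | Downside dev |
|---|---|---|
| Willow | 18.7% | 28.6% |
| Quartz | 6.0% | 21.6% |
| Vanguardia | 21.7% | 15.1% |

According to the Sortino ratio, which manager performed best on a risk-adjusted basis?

Willow: Sortino ratio = (18.7% − 3.0%) / 28.6% = 0.549
Quartz: Sortino ratio = (6.0% − 3.0%) / 21.6% = 0.139
Vanguardia: Sortino ratio = (21.7% − 3.0%) / 15.1% = 1.238
Highest: Vanguardia (1.238).

Vanguardia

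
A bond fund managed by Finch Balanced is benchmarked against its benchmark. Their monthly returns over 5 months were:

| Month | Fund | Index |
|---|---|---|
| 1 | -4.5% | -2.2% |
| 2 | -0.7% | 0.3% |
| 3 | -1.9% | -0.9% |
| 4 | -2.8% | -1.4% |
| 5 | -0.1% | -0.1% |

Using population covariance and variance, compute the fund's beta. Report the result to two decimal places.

r̄p = -2.0000%,  r̄m = -0.8600%
Cov = Σ(rp − r̄p)(rm − r̄m) / 5 = 1.3460
Var(rm) = Σ(rm − r̄m)² / 5 = 0.8024
β = Cov / Var = 1.3460 / 0.8024 = 1.6775

1.68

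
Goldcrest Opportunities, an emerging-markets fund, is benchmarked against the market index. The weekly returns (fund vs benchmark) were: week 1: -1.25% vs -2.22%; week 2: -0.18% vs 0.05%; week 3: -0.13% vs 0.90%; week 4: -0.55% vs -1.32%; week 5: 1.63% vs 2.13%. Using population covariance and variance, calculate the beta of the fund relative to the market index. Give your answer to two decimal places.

0.57

r̄p = -0.0960%,  r̄m = -0.0920%
Cov = Σ(rp − r̄p)(rm − r̄m) / 5 = 1.3605
Var(rm) = Σ(rm − r̄m)² / 5 = 2.3956
β = Cov / Var = 1.3605 / 2.3956 = 0.5679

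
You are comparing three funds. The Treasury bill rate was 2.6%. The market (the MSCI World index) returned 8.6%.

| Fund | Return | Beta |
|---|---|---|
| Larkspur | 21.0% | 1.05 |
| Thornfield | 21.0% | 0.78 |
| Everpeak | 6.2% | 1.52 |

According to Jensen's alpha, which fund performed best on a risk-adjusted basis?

Thornfield

Larkspur: α = 21.0% − [2.6% + 1.05 × (8.6% − 2.6%)] = 12.100
Thornfield: α = 21.0% − [2.6% + 0.78 × (8.6% − 2.6%)] = 13.720
Everpeak: α = 6.2% − [2.6% + 1.52 × (8.6% − 2.6%)] = -5.520
Highest: Thornfield (13.720).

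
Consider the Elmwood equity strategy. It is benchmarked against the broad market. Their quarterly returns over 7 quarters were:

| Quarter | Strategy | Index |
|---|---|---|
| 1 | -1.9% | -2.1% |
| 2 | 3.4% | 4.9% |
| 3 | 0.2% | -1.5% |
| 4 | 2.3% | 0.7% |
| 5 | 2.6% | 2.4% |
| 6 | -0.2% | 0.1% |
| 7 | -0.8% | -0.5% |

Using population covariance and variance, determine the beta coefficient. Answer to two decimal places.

0.73

r̄p = 0.8000%,  r̄m = 0.5714%
Cov = Σ(rp − r̄p)(rm − r̄m) / 7 = 3.6257
Var(rm) = Σ(rm − r̄m)² / 7 = 4.9849
β = Cov / Var = 3.6257 / 4.9849 = 0.7273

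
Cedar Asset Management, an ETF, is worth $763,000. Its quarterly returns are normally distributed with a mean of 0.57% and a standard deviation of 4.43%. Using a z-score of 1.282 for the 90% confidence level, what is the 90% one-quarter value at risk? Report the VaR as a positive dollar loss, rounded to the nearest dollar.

$38,984

Return at the 90% tail: μ − z·σ = 0.57% − 1.282 × 4.43% = 0.57 − 5.67926 = -5.10926%
VaR = −(-5.10926%) × $763,000 = 5.10926% × $763,000 = $38,984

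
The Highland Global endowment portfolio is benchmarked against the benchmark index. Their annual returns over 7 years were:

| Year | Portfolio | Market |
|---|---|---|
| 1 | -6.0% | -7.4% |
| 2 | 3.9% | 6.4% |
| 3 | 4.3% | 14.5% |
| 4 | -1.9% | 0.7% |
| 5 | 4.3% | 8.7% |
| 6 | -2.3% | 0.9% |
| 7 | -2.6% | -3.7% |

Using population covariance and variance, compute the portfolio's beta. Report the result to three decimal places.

r̄p = -0.0429%,  r̄m = 2.8714%
Cov = Σ(rp − r̄p)(rm − r̄m) / 7 = 25.1716
Var(rm) = Σ(rm − r̄m)² / 7 = 48.4192
β = Cov / Var = 25.1716 / 48.4192 = 0.5199

0.520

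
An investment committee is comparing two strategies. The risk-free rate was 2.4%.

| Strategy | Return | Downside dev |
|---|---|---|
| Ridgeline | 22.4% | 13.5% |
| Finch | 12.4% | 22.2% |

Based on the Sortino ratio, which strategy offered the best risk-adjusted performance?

Ridgeline: Sortino ratio = (22.4% − 2.4%) / 13.5% = 1.481
Finch: Sortino ratio = (12.4% − 2.4%) / 22.2% = 0.450
Highest: Ridgeline (1.481).

Ridgeline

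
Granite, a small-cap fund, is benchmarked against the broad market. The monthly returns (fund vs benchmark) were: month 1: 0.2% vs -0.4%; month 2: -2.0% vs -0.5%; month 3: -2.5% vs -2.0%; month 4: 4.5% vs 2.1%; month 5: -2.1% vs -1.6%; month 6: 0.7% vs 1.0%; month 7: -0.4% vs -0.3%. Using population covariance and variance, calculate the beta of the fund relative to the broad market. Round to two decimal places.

r̄p = -0.2286%,  r̄m = -0.2429%
Cov = Σ(rp − r̄p)(rm − r̄m) / 7 = 2.7373
Var(rm) = Σ(rm − r̄m)² / 7 = 1.7224
β = Cov / Var = 2.7373 / 1.7224 = 1.5892

1.59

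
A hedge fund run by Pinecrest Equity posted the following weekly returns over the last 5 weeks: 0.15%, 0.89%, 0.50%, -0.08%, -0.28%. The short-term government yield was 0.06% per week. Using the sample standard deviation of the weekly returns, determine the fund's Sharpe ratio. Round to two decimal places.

0.38

μ = (0.15 + 0.89 + 0.5 − 0.08 − 0.28) / 5 = 0.2360%
Σ(r − μ)² = 0.8709; sample σ = √(0.8709/4) = 0.4666%
Sharpe = (μ − rf) / σ = (0.2360 − 0.06) / 0.4666 = 0.1760 / 0.4666 = 0.3772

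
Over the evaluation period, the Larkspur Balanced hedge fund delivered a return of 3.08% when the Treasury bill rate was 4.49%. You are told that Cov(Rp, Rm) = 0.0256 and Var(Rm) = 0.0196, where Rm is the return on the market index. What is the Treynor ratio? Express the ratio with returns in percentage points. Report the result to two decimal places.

-1.08

β = Cov / Var = 0.0256 / 0.0196 = 1.3061
Treynor = (Rp − Rf) / β = (3.08% − 4.49%) / 1.3061 = -1.41 / 1.3061 = -1.0795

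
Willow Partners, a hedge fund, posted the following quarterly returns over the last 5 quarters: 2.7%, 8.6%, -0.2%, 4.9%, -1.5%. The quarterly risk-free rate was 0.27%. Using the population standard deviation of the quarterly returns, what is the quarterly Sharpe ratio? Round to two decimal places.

μ = (2.7 + 8.6 − 0.2 + 4.9 − 1.5) / 5 = 2.9000%
Σ(r − μ)² = 65.5000; population σ = √(65.5000/5) = 3.6194%
Sharpe = (μ − rf) / σ = (2.9000 − 0.27) / 3.6194 = 2.6300 / 3.6194 = 0.7266

0.73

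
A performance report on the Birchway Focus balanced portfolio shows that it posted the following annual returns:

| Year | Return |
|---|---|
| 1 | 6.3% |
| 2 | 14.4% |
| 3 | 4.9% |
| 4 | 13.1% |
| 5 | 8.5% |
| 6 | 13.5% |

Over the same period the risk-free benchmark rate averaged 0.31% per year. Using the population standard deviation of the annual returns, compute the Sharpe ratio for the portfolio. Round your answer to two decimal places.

r̄ = (6.3 + 14.4 + 4.9 + 13.1 + 8.5 + 13.5) / 6 = 10.1167%
Σ(r − r̄)² = (6.3 − 10.1167)² + (14.4 − 10.1167)² + (4.9 − 10.1167)² + … = 83.0883
population σ = √(83.0883 / 6) = √13.8481 = 3.7213%
Sharpe = (r̄ − rf) / σ = (10.1167 − 0.31) / 3.7213 = 9.8067 / 3.7213 = 2.6353

2.64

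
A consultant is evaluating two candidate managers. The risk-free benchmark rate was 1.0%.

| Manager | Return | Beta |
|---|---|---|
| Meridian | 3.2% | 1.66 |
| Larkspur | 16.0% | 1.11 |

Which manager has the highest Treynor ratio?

Meridian: Treynor = (3.2% − 1.0%) / 1.66 = 1.325
Larkspur: Treynor = (16.0% − 1.0%) / 1.11 = 13.514
Highest: Larkspur (13.514).

Larkspur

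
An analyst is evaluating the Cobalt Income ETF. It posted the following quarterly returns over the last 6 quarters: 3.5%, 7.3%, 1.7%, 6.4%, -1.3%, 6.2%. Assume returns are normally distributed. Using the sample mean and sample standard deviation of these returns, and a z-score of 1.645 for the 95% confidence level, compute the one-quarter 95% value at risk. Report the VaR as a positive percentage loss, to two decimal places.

1.49

r̄ = (3.5 + 7.3 + 1.7 + 6.4 − 1.3 + 6.2) / 6 = 23.80 / 6 = 3.9667%
Σ(r − r̄)² = (3.5 − 3.9667)² + (7.3 − 3.9667)² + … = 55.1133
sample σ = √(55.1133 / 5) = √11.0227 = 3.3200%
VaR = −(r̄ − z·σ) = −(3.9667 − 1.645 × 3.3200) = −(-1.4947) = 1.4947%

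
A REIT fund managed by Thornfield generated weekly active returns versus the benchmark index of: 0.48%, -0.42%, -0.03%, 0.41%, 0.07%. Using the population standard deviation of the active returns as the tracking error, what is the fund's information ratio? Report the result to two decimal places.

μ = (0.48 − 0.42 − 0.03 + 0.41 + 0.07) / 5 = 0.1020%
Population std dev = √[0.5287 / 5] = 0.3252%
IR = μ / tracking error = 0.1020 / 0.3252 = 0.3137

0.31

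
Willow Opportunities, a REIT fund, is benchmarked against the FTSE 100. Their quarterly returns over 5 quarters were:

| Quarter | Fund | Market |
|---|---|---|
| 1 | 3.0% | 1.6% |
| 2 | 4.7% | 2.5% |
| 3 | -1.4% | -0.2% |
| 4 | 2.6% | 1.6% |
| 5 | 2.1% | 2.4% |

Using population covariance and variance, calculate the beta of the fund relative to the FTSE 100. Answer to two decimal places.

r̄p = 2.2000%,  r̄m = 1.5800%
Cov = Σ(rp − r̄p)(rm − r̄m) / 5 = 1.7300
Var(rm) = Σ(rm − r̄m)² / 5 = 0.9376
β = Cov / Var = 1.7300 / 0.9376 = 1.8451

1.85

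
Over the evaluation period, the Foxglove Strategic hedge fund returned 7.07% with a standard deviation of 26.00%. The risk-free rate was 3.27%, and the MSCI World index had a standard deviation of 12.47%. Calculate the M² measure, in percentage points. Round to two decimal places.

5.09

Sharpe = (Rp − Rf) / σp = (7.07% − 3.27%) / 26.00% = 0.1462
M² = Rf + Sharpe × σm = 3.27% + 0.1462 × 12.47% = 5.0931%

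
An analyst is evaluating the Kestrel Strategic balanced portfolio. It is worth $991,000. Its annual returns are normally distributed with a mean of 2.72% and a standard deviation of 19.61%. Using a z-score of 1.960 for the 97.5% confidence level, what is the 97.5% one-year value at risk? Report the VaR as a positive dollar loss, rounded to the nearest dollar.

Return at the 97.5% tail: μ − z·σ = 2.72% − 1.960 × 19.61% = 2.72 − 38.4356 = -35.7156%
VaR = −(-35.7156%) × $991,000 = 35.7156% × $991,000 = $353,942

$353,942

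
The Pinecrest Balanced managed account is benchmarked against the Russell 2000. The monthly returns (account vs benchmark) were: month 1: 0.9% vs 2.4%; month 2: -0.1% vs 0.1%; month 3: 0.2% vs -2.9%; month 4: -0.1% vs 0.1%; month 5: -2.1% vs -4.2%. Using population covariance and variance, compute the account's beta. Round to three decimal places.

0.335

r̄p = -0.2400%,  r̄m = -0.9000%
Cov = Σ(rp − r̄p)(rm − r̄m) / 5 = 1.8600
Var(rm) = Σ(rm − r̄m)² / 5 = 5.5560
β = Cov / Var = 1.8600 / 5.5560 = 0.3348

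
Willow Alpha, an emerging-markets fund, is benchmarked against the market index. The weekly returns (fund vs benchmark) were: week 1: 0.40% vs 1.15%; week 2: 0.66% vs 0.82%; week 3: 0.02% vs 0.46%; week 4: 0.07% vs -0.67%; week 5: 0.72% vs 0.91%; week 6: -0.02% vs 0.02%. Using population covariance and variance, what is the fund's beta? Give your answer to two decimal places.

0.35

r̄p = 0.3083%,  r̄m = 0.4483%
Cov = Σ(rp − r̄p)(rm − r̄m) / 6 = 0.1315
Var(rm) = Σ(rm − r̄m)² / 6 = 0.3796
β = Cov / Var = 0.1315 / 0.3796 = 0.3464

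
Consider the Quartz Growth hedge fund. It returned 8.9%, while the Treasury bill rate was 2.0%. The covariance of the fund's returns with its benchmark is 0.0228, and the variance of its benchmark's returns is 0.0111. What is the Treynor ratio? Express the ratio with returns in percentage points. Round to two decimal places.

3.36

β = Cov / Var = 0.0228 / 0.0111 = 2.0541
Treynor = (Rp − Rf) / β = (8.9% − 2.0%) / 2.0541 = 6.90 / 2.0541 = 3.3591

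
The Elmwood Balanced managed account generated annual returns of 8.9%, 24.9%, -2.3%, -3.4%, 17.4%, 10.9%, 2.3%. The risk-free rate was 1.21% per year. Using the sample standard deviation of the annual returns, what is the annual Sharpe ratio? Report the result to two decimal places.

μ = (8.9 + 24.9 − 2.3 − 3.4 + 17.4 + 10.9 + 2.3) / 7 = 8.3857%
Σ(r − μ)² = 650.6886; sample σ = √(650.6886/6) = 10.4138%
Sharpe = (μ − rf) / σ = (8.3857 − 1.21) / 10.4138 = 7.1757 / 10.4138 = 0.6891

0.69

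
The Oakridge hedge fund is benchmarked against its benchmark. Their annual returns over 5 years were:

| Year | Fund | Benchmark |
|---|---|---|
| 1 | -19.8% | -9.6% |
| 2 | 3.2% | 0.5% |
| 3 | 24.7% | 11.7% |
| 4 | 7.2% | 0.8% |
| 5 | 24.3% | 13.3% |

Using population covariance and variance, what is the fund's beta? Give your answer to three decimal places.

1.930

r̄p = 7.9200%,  r̄m = 3.3400%
Cov = Σ(rp − r̄p)(rm − r̄m) / 5 = 135.4712
Var(rm) = Σ(rm − r̄m)² / 5 = 70.2104
β = Cov / Var = 135.4712 / 70.2104 = 1.9295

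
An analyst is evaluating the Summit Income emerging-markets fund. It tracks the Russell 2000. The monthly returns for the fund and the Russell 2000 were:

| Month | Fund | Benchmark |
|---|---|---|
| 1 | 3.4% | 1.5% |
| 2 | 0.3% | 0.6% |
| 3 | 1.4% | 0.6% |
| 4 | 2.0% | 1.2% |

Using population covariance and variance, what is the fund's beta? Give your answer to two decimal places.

r̄p = 1.7750%,  r̄m = 0.9750%
Cov = Σ(rp − r̄p)(rm − r̄m) / 4 = 0.3994
Var(rm) = Σ(rm − r̄m)² / 4 = 0.1519
β = Cov / Var = 0.3994 / 0.1519 = 2.6294

2.63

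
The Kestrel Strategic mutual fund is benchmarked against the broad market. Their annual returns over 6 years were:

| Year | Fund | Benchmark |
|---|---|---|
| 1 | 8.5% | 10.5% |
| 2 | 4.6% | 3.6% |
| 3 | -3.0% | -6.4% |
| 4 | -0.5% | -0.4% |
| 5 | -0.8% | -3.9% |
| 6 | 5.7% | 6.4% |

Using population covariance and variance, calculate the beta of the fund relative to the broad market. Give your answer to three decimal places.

r̄p = 2.4167%,  r̄m = 1.6333%
Cov = Σ(rp − r̄p)(rm − r̄m) / 6 = 23.5211
Var(rm) = Σ(rm − r̄m)² / 6 = 34.0822
β = Cov / Var = 23.5211 / 34.0822 = 0.6901

0.690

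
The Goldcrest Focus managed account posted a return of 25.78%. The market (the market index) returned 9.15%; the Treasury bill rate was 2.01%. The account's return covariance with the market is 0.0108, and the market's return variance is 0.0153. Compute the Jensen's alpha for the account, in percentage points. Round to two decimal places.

β = Cov / Var = 0.0108 / 0.0153 = 0.7059
E[R] = Rf + β(Rm − Rf) = 2.01% + 0.7059 × (9.15% − 2.01%) = 7.0501%
α = Rp − E[R] = 25.78% − 7.0501% = 18.7299

18.73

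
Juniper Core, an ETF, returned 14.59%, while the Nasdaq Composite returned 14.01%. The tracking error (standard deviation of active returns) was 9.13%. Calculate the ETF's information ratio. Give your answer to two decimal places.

IR = (Rp − Rb) / TE = (14.59% − 14.01%) / 9.13% = 0.58% / 9.13% = 0.0635

0.06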